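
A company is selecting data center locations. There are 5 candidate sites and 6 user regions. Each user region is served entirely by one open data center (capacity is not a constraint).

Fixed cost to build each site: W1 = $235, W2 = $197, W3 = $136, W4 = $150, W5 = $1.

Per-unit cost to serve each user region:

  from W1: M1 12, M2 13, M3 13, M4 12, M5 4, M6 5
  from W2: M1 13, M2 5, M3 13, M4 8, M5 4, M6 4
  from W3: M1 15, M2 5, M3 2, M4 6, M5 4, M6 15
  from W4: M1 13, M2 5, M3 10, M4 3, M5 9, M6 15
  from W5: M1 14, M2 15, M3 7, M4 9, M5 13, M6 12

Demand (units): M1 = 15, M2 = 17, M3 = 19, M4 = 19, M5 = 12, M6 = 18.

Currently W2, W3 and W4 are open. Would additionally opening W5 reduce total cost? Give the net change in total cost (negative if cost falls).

No — net change +1 (cost rises by 1).

Current service cost with {W2, W3, W4}: 495.
Adding W5: each user region re-picks its cheapest; new service cost 495, saving 0.
Extra fixed cost: 1. Net change = 1 − 0 = 1.
(Totals: 978 → 979.)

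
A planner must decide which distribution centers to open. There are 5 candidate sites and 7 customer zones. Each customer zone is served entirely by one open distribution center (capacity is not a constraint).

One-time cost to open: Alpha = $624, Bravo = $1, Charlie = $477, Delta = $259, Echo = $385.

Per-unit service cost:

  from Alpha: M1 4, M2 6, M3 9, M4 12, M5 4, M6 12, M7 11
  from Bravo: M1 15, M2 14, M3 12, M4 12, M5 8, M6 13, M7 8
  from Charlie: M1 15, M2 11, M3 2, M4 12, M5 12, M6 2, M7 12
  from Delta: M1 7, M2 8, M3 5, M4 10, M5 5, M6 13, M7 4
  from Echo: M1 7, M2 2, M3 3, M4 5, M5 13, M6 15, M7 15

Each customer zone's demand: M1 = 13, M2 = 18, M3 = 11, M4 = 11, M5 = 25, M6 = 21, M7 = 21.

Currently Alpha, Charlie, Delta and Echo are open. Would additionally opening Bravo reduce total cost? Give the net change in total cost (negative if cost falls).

No — net change +1 (cost rises by 1).

Current service cost with {Alpha, Charlie, Delta, Echo}: 391.
Adding Bravo: each customer zone re-picks its cheapest; new service cost 391, saving 0.
Extra fixed cost: 1. Net change = 1 − 0 = 1.
(Totals: 2136 → 2137.)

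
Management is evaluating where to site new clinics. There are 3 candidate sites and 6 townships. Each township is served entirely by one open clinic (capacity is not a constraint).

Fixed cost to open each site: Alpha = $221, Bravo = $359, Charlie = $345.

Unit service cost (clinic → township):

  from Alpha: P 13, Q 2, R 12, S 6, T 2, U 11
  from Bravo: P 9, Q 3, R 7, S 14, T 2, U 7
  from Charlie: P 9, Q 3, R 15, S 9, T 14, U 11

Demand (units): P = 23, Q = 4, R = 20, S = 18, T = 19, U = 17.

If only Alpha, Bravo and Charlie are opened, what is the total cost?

Each township is assigned to its cheapest site among the open ones.
{Alpha, Bravo, Charlie}: P→Bravo 9·23=207, Q→Alpha 2·4=8, R→Bravo 7·20=140, S→Alpha 6·18=108, T→Alpha 2·19=38, U→Bravo 7·17=119. Service 620; fixed 925; total 1545.

Total cost: 1545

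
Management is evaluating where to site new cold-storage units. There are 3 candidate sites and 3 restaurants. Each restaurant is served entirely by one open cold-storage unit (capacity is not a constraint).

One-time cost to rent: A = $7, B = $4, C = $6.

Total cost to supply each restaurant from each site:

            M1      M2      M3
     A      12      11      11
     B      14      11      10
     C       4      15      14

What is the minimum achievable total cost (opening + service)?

For any fixed open set, each restaurant goes to its cheapest open site; total = fixed + service.
{B, C}: M1→C 4, M2→B 11, M3→B 10. Service 25; fixed 10; total 35.
{A, C}: service 26 + fixed 13 = 39
{B}: M1→B 14, M2→B 11, M3→B 10. Service 35; fixed 4; total 39.
{A, B, C}: service 25 + fixed 17 = 42
(All 7 nonempty subsets were checked; B and C is lowest.)

Minimum total cost: 35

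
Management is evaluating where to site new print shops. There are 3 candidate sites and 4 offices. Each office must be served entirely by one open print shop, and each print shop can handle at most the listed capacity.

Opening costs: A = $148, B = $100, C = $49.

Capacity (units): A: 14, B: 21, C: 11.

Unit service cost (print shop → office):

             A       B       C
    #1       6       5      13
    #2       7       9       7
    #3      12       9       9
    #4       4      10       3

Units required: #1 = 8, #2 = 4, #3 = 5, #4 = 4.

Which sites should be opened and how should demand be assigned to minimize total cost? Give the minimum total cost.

Minimum total cost: 261

Open {B}: #1→B 5·8=40, #2→B 9·4=36, #3→B 9·5=45, #4→B 10·4=40.
Loads: B carries 21/21. Service 161; fixed 100; total 261.
Next best feasible plan costs 274.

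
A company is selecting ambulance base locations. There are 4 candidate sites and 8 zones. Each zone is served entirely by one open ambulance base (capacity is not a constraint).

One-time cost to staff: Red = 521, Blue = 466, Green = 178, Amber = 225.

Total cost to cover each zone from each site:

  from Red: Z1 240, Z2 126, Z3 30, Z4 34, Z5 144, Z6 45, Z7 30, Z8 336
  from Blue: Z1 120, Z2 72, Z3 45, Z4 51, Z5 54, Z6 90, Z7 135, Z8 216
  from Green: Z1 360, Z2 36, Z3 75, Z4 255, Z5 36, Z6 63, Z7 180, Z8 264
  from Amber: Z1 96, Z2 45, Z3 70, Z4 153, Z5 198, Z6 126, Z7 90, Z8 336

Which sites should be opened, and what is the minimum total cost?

Open Green and Amber; minimum total cost 1211.

For any fixed open set, each zone goes to its cheapest open site; total = fixed + service.
{Green, Amber}: Z1→Amber 96, Z2→Green 36, Z3→Amber 70, Z4→Amber 153, Z5→Green 36, Z6→Green 63, Z7→Amber 90, Z8→Green 264. Service 808; fixed 403; total 1211.
{Blue}: service 783 + fixed 466 = 1249
{Amber}: Z1→Amber 96, Z2→Amber 45, Z3→Amber 70, Z4→Amber 153, Z5→Amber 198, Z6→Amber 126, Z7→Amber 90, Z8→Amber 336. Service 1114; fixed 225; total 1339.
{Red, Blue, Green, Amber}: service 523 + fixed 1390 = 1913
(All 15 nonempty subsets were checked; Green and Amber is lowest.)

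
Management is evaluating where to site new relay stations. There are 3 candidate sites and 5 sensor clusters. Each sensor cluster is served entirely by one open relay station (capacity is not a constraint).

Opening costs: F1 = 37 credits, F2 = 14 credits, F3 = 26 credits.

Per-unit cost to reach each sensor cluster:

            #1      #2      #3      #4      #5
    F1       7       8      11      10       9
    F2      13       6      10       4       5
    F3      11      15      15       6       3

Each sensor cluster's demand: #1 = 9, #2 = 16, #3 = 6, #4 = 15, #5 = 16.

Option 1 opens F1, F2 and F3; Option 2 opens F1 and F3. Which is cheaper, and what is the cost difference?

Option 1 is cheaper by 54.

Option 1: {F1, F2, F3}: #1→F1 7·9=63, #2→F2 6·16=96, #3→F2 10·6=60, #4→F2 4·15=60, #5→F3 3·16=48. Service 327; fixed 77; total 404.
Option 2: {F1, F3}: #1→F1 7·9=63, #2→F1 8·16=128, #3→F1 11·6=66, #4→F3 6·15=90, #5→F3 3·16=48. Service 395; fixed 63; total 458.
Difference: |404 − 458| = 54.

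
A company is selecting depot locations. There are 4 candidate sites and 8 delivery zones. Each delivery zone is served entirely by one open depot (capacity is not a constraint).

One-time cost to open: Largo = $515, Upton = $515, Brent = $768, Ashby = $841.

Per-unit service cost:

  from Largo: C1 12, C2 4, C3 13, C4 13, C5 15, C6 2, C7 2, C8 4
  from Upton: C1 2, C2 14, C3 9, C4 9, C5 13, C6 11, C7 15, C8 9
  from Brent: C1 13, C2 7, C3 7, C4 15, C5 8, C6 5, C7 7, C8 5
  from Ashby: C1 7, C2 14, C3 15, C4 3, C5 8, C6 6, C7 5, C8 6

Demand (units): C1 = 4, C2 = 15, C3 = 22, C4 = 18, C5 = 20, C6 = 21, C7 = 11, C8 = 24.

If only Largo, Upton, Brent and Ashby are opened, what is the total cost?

Total cost: 3235

Each delivery zone is assigned to its cheapest site among the open ones.
{Largo, Upton, Brent, Ashby}: C1→Upton 2·4=8, C2→Largo 4·15=60, C3→Brent 7·22=154, C4→Ashby 3·18=54, C5→Brent 8·20=160, C6→Largo 2·21=42, C7→Largo 2·11=22, C8→Largo 4·24=96. Service 596; fixed 2639; total 3235.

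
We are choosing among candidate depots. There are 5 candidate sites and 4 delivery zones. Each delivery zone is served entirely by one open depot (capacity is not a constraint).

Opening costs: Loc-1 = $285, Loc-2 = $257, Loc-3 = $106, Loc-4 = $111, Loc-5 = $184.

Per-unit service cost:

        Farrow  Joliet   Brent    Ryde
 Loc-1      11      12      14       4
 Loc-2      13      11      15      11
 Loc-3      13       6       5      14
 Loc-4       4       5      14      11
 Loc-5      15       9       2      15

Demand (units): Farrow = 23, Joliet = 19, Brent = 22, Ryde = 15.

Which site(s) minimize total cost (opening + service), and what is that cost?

Open Loc-3 and Loc-4; minimum total cost 679.

For any fixed open set, each delivery zone goes to its cheapest open site; total = fixed + service.
{Loc-3, Loc-4}: Farrow→Loc-4 4·23=92, Joliet→Loc-4 5·19=95, Brent→Loc-3 5·22=110, Ryde→Loc-4 11·15=165. Service 462; fixed 217; total 679.
{Loc-4, Loc-5}: Farrow→Loc-4 4·23=92, Joliet→Loc-4 5·19=95, Brent→Loc-5 2·22=44, Ryde→Loc-4 11·15=165. Service 396; fixed 295; total 691.
{Loc-4}: Farrow→Loc-4 4·23=92, Joliet→Loc-4 5·19=95, Brent→Loc-4 14·22=308, Ryde→Loc-4 11·15=165. Service 660; fixed 111; total 771.
{Loc-1, Loc-2, Loc-3, Loc-4, Loc-5}: service 291 + fixed 943 = 1234
No other subset beats 679.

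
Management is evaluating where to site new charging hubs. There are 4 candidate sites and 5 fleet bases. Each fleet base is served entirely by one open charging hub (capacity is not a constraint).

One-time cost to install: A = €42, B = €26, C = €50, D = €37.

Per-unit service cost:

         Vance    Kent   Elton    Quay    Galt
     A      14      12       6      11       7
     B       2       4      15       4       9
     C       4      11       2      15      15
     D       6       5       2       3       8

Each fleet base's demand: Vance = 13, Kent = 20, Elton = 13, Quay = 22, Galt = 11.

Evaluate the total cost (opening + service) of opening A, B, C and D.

Each fleet base is assigned to its cheapest site among the open ones.
{A, B, C, D}: Vance→B 2·13=26, Kent→B 4·20=80, Elton→C 2·13=26, Quay→D 3·22=66, Galt→A 7·11=77. Service 275; fixed 155; total 430.

Total cost: 430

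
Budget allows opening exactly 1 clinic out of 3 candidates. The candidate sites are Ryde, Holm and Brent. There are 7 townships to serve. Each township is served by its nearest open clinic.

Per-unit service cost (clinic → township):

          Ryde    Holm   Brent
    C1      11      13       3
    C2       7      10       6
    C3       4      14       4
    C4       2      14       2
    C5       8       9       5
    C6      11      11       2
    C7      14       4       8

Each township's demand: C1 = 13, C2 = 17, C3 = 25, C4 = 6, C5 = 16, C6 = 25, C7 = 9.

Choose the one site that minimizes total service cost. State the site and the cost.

Choose Brent only; total service cost 455.

With exactly 1 open, each township uses its cheapest among the chosen.
{Brent}: C1→Brent 3·13=39, C2→Brent 6·17=102, C3→Brent 4·25=100, C4→Brent 2·6=12, C5→Brent 5·16=80, C6→Brent 2·25=50, C7→Brent 8·9=72. Service cost 455.
{Ryde}: service cost 903
{Holm}: service cost 1228
Among all 3 size-1 choices, {Brent} is lowest.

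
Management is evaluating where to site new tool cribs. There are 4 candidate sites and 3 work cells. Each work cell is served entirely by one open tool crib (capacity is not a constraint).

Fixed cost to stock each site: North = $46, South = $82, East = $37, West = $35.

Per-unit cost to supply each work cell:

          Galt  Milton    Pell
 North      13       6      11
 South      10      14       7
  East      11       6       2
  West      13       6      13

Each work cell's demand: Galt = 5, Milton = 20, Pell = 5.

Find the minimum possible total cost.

Minimum total cost: 222

For any fixed open set, each work cell goes to its cheapest open site; total = fixed + service.
{East}: Galt→East 11·5=55, Milton→East 6·20=120, Pell→East 2·5=10. Service 185; fixed 37; total 222.
{East, West}: Galt→East 11·5=55, Milton→East 6·20=120, Pell→East 2·5=10. Service 185; fixed 72; total 257.
{North, East}: service 185 + fixed 83 = 268
{North, South, East, West}: service 180 + fixed 200 = 380
(All 15 nonempty subsets were checked; East only is lowest.)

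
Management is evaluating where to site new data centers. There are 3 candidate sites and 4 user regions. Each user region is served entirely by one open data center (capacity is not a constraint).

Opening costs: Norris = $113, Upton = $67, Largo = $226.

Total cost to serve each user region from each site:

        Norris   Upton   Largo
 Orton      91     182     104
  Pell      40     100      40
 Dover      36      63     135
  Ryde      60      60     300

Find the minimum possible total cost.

For any fixed open set, each user region goes to its cheapest open site; total = fixed + service.
{Norris}: Orton→Norris 91, Pell→Norris 40, Dover→Norris 36, Ryde→Norris 60. Service 227; fixed 113; total 340.
{Norris, Upton}: Orton→Norris 91, Pell→Norris 40, Dover→Norris 36, Ryde→Norris 60. Service 227; fixed 180; total 407.
{Upton}: Orton→Upton 182, Pell→Upton 100, Dover→Upton 63, Ryde→Upton 60. Service 405; fixed 67; total 472.
{Norris, Upton, Largo}: service 227 + fixed 406 = 633
(All 7 nonempty subsets were checked; Norris only is lowest.)

Minimum total cost: 340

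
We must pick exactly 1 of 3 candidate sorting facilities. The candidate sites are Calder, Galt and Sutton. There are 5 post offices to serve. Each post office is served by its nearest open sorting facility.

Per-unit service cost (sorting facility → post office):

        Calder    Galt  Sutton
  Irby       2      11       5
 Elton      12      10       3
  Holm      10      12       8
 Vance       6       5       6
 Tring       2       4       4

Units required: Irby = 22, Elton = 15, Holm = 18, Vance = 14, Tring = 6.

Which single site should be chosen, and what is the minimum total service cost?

Choose Sutton only; total service cost 407.

With exactly 1 open, each post office uses its cheapest among the chosen.
{Sutton}: Irby→Sutton 5·22=110, Elton→Sutton 3·15=45, Holm→Sutton 8·18=144, Vance→Sutton 6·14=84, Tring→Sutton 4·6=24. Service cost 407.
{Calder}: service cost 500
{Galt}: service cost 702
Among all 3 size-1 choices, {Sutton} is lowest.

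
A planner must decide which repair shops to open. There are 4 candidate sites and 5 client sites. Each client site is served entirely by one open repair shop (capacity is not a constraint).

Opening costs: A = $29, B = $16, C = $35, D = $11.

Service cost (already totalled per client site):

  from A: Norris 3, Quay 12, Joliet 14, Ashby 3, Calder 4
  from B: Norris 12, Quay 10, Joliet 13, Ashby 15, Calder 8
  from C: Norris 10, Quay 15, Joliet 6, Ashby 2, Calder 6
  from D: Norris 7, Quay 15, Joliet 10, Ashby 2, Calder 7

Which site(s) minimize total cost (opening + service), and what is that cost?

Open D only; minimum total cost 52.

For any fixed open set, each client site goes to its cheapest open site; total = fixed + service.
{D}: Norris→D 7, Quay→D 15, Joliet→D 10, Ashby→D 2, Calder→D 7. Service 41; fixed 11; total 52.
{B, D}: service 36 + fixed 27 = 63
{A}: service 36 + fixed 29 = 65
{A, B, C, D}: Norris→A 3, Quay→B 10, Joliet→C 6, Ashby→C 2, Calder→A 4. Service 25; fixed 91; total 116.
No other subset beats 52.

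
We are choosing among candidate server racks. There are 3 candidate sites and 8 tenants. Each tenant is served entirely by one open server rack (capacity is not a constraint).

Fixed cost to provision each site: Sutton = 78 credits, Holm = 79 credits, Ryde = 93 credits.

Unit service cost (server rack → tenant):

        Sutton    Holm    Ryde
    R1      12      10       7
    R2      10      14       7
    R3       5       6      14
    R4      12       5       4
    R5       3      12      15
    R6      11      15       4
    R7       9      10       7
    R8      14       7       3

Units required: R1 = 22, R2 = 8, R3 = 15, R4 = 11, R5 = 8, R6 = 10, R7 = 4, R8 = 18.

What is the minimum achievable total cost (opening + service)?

For any fixed open set, each tenant goes to its cheapest open site; total = fixed + service.
{Sutton, Ryde}: R1→Ryde 7·22=154, R2→Ryde 7·8=56, R3→Sutton 5·15=75, R4→Ryde 4·11=44, R5→Sutton 3·8=24, R6→Ryde 4·10=40, R7→Ryde 7·4=28, R8→Ryde 3·18=54. Service 475; fixed 171; total 646.
{Sutton, Holm, Ryde}: R1→Ryde 7·22=154, R2→Ryde 7·8=56, R3→Sutton 5·15=75, R4→Ryde 4·11=44, R5→Sutton 3·8=24, R6→Ryde 4·10=40, R7→Ryde 7·4=28, R8→Ryde 3·18=54. Service 475; fixed 250; total 725.
{Holm, Ryde}: service 562 + fixed 172 = 734
{Sutton}: R1→Sutton 12·22=264, R2→Sutton 10·8=80, R3→Sutton 5·15=75, R4→Sutton 12·11=132, R5→Sutton 3·8=24, R6→Sutton 11·10=110, R7→Sutton 9·4=36, R8→Sutton 14·18=252. Service 973; fixed 78; total 1051.
No other subset beats 646.

Minimum total cost: 646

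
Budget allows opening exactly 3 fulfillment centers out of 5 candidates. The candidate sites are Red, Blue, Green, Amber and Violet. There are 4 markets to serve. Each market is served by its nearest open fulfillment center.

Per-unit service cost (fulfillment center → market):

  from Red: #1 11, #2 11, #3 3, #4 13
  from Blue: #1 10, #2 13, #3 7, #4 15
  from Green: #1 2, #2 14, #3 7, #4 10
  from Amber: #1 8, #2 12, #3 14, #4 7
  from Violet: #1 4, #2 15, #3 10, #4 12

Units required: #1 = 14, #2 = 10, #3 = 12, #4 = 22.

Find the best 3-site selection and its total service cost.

With exactly 3 open, each market uses its cheapest among the chosen.
{Red, Green, Amber}: #1→Green 2·14=28, #2→Red 11·10=110, #3→Red 3·12=36, #4→Amber 7·22=154. Service cost 328.
{Red, Amber, Violet}: service cost 356
{Blue, Green, Amber}: service cost 386
Among all 10 size-3 choices, {Red, Green, Amber} is lowest.

Choose Red, Green and Amber; total service cost 328.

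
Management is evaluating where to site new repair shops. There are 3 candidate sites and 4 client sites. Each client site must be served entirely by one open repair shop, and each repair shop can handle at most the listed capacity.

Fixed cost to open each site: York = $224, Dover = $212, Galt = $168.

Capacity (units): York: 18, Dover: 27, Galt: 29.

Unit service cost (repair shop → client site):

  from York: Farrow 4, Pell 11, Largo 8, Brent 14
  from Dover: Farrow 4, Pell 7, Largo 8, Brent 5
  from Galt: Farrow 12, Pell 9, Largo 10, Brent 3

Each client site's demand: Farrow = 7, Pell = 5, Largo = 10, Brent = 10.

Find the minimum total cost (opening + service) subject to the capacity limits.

Minimum total cost: 553

Open {Dover, Galt}: Farrow→Dover 4·7=28, Pell→Dover 7·5=35, Largo→Dover 8·10=80, Brent→Galt 3·10=30.
Loads: Dover carries 22/27, Galt carries 10/29. Service 173; fixed 380; total 553.
Next best feasible plan costs 563.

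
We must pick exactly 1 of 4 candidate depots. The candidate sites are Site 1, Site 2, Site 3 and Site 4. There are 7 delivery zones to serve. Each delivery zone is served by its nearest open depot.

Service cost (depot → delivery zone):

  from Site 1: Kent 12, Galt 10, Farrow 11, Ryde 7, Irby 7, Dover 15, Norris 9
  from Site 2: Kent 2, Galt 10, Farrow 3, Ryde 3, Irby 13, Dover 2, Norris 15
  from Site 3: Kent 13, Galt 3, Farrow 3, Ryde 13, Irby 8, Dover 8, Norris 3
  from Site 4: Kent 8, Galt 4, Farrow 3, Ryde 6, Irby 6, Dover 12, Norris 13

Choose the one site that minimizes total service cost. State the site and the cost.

With exactly 1 open, each delivery zone uses its cheapest among the chosen.
{Site 2}: Kent→Site 2 2, Galt→Site 2 10, Farrow→Site 2 3, Ryde→Site 2 3, Irby→Site 2 13, Dover→Site 2 2, Norris→Site 2 15. Service cost 48.
{Site 3}: service cost 51
{Site 4}: service cost 52
Among all 4 size-1 choices, {Site 2} is lowest.

Choose Site 2 only; total service cost 48.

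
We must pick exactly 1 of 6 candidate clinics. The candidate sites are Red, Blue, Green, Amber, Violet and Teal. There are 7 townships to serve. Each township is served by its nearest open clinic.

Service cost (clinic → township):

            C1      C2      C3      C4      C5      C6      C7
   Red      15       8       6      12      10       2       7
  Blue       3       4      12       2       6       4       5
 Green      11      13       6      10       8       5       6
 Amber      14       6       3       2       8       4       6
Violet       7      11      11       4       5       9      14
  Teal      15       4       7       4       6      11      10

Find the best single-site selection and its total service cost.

With exactly 1 open, each township uses its cheapest among the chosen.
{Blue}: C1→Blue 3, C2→Blue 4, C3→Blue 12, C4→Blue 2, C5→Blue 6, C6→Blue 4, C7→Blue 5. Service cost 36.
{Amber}: service cost 43
{Teal}: service cost 57
Among all 6 size-1 choices, {Blue} is lowest.

Choose Blue only; total service cost 36.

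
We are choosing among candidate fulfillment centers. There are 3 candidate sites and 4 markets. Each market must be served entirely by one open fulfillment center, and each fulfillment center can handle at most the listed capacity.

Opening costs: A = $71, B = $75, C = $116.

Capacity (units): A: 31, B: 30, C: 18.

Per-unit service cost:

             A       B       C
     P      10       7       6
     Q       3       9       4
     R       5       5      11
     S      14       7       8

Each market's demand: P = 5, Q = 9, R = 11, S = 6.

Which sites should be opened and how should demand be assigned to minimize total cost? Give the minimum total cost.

Minimum total cost: 287

Open {A}: P→A 10·5=50, Q→A 3·9=27, R→A 5·11=55, S→A 14·6=84.
Loads: A carries 31/31. Service 216; fixed 71; total 287.
Next best feasible plan costs 305.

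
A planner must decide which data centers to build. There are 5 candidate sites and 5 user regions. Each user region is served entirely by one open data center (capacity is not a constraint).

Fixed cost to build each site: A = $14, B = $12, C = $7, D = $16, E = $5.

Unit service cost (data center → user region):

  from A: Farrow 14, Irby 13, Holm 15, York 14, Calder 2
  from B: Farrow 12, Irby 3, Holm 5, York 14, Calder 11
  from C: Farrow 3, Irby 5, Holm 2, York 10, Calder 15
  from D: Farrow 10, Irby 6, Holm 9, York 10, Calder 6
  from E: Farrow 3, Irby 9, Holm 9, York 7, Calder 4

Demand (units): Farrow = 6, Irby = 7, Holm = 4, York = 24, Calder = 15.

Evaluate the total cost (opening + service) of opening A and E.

Each user region is assigned to its cheapest site among the open ones.
{A, E}: Farrow→E 3·6=18, Irby→E 9·7=63, Holm→E 9·4=36, York→E 7·24=168, Calder→A 2·15=30. Service 315; fixed 19; total 334.

Total cost: 334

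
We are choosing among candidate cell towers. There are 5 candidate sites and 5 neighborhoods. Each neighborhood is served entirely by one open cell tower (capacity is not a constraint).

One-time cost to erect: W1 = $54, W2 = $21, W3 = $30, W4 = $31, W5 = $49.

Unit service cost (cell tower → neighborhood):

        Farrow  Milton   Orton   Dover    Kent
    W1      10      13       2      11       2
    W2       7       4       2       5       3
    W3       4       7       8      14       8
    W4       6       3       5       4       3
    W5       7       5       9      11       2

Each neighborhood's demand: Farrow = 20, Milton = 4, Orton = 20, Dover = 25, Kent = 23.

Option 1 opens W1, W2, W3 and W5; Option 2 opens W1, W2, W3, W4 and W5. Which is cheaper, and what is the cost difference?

Option 1: {W1, W2, W3, W5}: Farrow→W3 4·20=80, Milton→W2 4·4=16, Orton→W1 2·20=40, Dover→W2 5·25=125, Kent→W1 2·23=46. Service 307; fixed 154; total 461.
Option 2: {W1, W2, W3, W4, W5}: Farrow→W3 4·20=80, Milton→W4 3·4=12, Orton→W1 2·20=40, Dover→W4 4·25=100, Kent→W1 2·23=46. Service 278; fixed 185; total 463.
Difference: |461 − 463| = 2.

Option 1 is cheaper by 2.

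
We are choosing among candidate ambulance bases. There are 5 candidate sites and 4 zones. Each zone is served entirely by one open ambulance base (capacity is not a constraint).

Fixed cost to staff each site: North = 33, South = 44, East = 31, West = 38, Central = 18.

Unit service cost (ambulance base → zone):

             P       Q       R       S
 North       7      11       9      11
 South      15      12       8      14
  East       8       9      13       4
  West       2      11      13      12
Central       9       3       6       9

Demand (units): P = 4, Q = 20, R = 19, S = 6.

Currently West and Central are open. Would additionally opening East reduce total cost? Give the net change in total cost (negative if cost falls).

No — net change +1 (cost rises by 1).

Current service cost with {West, Central}: 236.
Adding East: each zone re-picks its cheapest; new service cost 206, saving 30.
Extra fixed cost: 31. Net change = 31 − 30 = 1.
(Totals: 292 → 293.)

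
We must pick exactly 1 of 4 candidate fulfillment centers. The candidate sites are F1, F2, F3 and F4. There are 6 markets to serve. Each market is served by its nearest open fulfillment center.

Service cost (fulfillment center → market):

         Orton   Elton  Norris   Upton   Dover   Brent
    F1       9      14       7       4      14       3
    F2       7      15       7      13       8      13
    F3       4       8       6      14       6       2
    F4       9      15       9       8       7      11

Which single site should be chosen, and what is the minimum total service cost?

Choose F3 only; total service cost 40.

With exactly 1 open, each market uses its cheapest among the chosen.
{F3}: Orton→F3 4, Elton→F3 8, Norris→F3 6, Upton→F3 14, Dover→F3 6, Brent→F3 2. Service cost 40.
{F1}: service cost 51
{F4}: service cost 59
Among all 4 size-1 choices, {F3} is lowest.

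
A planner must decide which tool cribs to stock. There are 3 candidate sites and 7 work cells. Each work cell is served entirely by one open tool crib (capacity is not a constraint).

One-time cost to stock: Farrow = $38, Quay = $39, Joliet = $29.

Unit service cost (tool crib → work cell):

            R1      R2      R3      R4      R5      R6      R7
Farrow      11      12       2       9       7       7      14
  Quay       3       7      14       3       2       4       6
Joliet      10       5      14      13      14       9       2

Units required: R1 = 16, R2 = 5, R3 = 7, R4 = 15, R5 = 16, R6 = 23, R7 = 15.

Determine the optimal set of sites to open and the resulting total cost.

Open Farrow, Quay and Joliet; minimum total cost 392.

For any fixed open set, each work cell goes to its cheapest open site; total = fixed + service.
{Farrow, Quay, Joliet}: R1→Quay 3·16=48, R2→Joliet 5·5=25, R3→Farrow 2·7=14, R4→Quay 3·15=45, R5→Quay 2·16=32, R6→Quay 4·23=92, R7→Joliet 2·15=30. Service 286; fixed 106; total 392.
{Farrow, Quay}: R1→Quay 3·16=48, R2→Quay 7·5=35, R3→Farrow 2·7=14, R4→Quay 3·15=45, R5→Quay 2·16=32, R6→Quay 4·23=92, R7→Quay 6·15=90. Service 356; fixed 77; total 433.
{Quay, Joliet}: service 370 + fixed 68 = 438
{Joliet}: R1→Joliet 10·16=160, R2→Joliet 5·5=25, R3→Joliet 14·7=98, R4→Joliet 13·15=195, R5→Joliet 14·16=224, R6→Joliet 9·23=207, R7→Joliet 2·15=30. Service 939; fixed 29; total 968.
No other subset beats 392.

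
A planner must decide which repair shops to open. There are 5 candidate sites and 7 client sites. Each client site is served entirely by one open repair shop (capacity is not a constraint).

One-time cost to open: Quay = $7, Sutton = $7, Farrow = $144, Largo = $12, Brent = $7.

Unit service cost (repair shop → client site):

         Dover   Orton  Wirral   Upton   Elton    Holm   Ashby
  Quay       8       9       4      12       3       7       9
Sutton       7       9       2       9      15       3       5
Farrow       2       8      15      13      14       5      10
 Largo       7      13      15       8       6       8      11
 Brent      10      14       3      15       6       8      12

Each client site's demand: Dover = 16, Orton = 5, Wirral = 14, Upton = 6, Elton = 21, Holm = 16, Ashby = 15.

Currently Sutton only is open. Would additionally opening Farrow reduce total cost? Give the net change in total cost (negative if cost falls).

Current service cost with {Sutton}: 677.
Adding Farrow: each client site re-picks its cheapest; new service cost 571, saving 106.
Extra fixed cost: 144. Net change = 144 − 106 = 38.
(Totals: 684 → 722.)

No — net change +38 (cost rises by 38).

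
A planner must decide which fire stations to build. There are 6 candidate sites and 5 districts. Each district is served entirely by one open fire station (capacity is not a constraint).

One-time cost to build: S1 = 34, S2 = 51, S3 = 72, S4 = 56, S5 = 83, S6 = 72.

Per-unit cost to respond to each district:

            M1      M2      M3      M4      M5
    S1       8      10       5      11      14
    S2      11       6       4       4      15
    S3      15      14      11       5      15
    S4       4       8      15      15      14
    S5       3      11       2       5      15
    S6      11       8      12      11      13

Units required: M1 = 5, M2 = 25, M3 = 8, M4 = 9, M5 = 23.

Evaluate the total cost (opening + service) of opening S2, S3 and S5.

Total cost: 768

Each district is assigned to its cheapest site among the open ones.
{S2, S3, S5}: M1→S5 3·5=15, M2→S2 6·25=150, M3→S5 2·8=16, M4→S2 4·9=36, M5→S2 15·23=345. Service 562; fixed 206; total 768.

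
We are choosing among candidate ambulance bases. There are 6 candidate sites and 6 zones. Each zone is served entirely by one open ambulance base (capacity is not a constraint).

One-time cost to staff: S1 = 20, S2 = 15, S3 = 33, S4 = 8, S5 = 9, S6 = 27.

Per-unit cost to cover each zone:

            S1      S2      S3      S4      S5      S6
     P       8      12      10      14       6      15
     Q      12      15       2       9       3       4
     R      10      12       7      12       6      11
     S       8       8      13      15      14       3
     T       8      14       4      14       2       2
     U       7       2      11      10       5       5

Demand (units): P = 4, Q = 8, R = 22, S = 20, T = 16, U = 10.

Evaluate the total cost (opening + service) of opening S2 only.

Each zone is assigned to its cheapest site among the open ones.
{S2}: P→S2 12·4=48, Q→S2 15·8=120, R→S2 12·22=264, S→S2 8·20=160, T→S2 14·16=224, U→S2 2·10=20. Service 836; fixed 15; total 851.

Total cost: 851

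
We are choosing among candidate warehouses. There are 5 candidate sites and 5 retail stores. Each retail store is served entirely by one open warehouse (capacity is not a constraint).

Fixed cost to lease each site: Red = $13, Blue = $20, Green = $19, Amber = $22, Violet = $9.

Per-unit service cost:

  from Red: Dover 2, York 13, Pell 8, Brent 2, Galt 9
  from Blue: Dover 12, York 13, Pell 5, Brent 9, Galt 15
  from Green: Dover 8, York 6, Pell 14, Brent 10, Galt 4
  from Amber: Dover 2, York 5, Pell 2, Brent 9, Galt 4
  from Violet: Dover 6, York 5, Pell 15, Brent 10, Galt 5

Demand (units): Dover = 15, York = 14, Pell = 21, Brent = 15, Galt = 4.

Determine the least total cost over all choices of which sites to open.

For any fixed open set, each retail store goes to its cheapest open site; total = fixed + service.
{Red, Amber}: Dover→Red 2·15=30, York→Amber 5·14=70, Pell→Amber 2·21=42, Brent→Red 2·15=30, Galt→Amber 4·4=16. Service 188; fixed 35; total 223.
{Red, Amber, Violet}: Dover→Red 2·15=30, York→Amber 5·14=70, Pell→Amber 2·21=42, Brent→Red 2·15=30, Galt→Amber 4·4=16. Service 188; fixed 44; total 232.
{Red, Green, Amber}: service 188 + fixed 54 = 242
{Red, Blue, Green, Amber, Violet}: Dover→Red 2·15=30, York→Amber 5·14=70, Pell→Amber 2·21=42, Brent→Red 2·15=30, Galt→Green 4·4=16. Service 188; fixed 83; total 271.
No other subset beats 223.

Minimum total cost: 223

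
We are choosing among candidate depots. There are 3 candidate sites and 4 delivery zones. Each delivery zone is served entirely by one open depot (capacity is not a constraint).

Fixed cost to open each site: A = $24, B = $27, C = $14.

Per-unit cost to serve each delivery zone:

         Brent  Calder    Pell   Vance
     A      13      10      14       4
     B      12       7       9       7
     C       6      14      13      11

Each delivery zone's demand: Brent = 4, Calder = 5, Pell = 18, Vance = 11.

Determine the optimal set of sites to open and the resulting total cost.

Open A, B and C; minimum total cost 330.

For any fixed open set, each delivery zone goes to its cheapest open site; total = fixed + service.
{A, B, C}: Brent→C 6·4=24, Calder→B 7·5=35, Pell→B 9·18=162, Vance→A 4·11=44. Service 265; fixed 65; total 330.
{B, C}: service 298 + fixed 41 = 339
{A, B}: service 289 + fixed 51 = 340
{C}: Brent→C 6·4=24, Calder→C 14·5=70, Pell→C 13·18=234, Vance→C 11·11=121. Service 449; fixed 14; total 463.
No other subset beats 330.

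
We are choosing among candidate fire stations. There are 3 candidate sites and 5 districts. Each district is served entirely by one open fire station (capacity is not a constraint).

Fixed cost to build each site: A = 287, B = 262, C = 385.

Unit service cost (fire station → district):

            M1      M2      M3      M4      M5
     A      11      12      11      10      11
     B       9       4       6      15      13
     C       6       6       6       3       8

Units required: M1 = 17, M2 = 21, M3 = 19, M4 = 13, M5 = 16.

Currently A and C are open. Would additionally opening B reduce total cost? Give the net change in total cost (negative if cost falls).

No — net change +220 (cost rises by 220).

Current service cost with {A, C}: 509.
Adding B: each district re-picks its cheapest; new service cost 467, saving 42.
Extra fixed cost: 262. Net change = 262 − 42 = 220.
(Totals: 1181 → 1401.)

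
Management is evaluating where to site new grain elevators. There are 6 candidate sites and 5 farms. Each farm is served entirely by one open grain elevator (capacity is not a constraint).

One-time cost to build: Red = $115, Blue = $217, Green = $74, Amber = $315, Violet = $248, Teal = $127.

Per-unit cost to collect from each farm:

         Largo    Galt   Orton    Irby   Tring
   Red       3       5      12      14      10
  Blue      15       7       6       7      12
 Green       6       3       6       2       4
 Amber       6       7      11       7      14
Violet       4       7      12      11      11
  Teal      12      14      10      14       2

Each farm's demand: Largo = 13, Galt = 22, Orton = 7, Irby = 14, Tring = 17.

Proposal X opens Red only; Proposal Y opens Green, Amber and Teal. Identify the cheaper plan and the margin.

Proposal X is cheaper by 50.

Proposal X: {Red}: Largo→Red 3·13=39, Galt→Red 5·22=110, Orton→Red 12·7=84, Irby→Red 14·14=196, Tring→Red 10·17=170. Service 599; fixed 115; total 714.
Proposal Y: {Green, Amber, Teal}: Largo→Green 6·13=78, Galt→Green 3·22=66, Orton→Green 6·7=42, Irby→Green 2·14=28, Tring→Teal 2·17=34. Service 248; fixed 516; total 764.
Difference: |714 − 764| = 50.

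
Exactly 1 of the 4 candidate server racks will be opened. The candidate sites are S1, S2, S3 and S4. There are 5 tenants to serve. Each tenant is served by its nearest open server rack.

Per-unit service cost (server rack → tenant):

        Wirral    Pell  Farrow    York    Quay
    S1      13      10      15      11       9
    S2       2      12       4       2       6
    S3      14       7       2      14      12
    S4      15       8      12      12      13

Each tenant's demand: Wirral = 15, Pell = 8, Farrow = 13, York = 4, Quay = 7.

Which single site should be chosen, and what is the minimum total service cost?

Choose S2 only; total service cost 228.

With exactly 1 open, each tenant uses its cheapest among the chosen.
{S2}: Wirral→S2 2·15=30, Pell→S2 12·8=96, Farrow→S2 4·13=52, York→S2 2·4=8, Quay→S2 6·7=42. Service cost 228.
{S3}: service cost 432
{S1}: service cost 577
Among all 4 size-1 choices, {S2} is lowest.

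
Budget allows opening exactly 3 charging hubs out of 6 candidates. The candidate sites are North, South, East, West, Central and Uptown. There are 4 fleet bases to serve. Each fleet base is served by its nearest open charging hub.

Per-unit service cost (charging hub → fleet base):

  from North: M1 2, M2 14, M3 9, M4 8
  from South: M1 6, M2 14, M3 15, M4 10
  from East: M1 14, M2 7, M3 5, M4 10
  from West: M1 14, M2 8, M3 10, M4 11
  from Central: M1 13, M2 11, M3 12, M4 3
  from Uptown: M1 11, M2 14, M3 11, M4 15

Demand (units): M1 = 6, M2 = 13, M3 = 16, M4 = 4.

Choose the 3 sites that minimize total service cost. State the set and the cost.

With exactly 3 open, each fleet base uses its cheapest among the chosen.
{North, East, Central}: M1→North 2·6=12, M2→East 7·13=91, M3→East 5·16=80, M4→Central 3·4=12. Service cost 195.
{North, South, East}: service cost 215
{North, East, West}: service cost 215
Among all 20 size-3 choices, {North, East, Central} is lowest.

Choose North, East and Central; total service cost 195.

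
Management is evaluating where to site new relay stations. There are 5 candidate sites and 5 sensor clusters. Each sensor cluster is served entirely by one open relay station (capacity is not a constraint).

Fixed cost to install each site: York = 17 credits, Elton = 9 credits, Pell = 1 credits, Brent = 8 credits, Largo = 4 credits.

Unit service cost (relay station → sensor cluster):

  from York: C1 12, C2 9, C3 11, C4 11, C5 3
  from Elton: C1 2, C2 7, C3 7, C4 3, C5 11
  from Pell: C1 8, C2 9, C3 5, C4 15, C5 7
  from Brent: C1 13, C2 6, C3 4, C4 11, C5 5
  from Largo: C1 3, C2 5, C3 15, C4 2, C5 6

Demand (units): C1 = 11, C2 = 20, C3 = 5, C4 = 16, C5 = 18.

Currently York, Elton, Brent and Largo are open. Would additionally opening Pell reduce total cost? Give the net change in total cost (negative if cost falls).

No — net change +1 (cost rises by 1).

Current service cost with {York, Elton, Brent, Largo}: 228.
Adding Pell: each sensor cluster re-picks its cheapest; new service cost 228, saving 0.
Extra fixed cost: 1. Net change = 1 − 0 = 1.
(Totals: 266 → 267.)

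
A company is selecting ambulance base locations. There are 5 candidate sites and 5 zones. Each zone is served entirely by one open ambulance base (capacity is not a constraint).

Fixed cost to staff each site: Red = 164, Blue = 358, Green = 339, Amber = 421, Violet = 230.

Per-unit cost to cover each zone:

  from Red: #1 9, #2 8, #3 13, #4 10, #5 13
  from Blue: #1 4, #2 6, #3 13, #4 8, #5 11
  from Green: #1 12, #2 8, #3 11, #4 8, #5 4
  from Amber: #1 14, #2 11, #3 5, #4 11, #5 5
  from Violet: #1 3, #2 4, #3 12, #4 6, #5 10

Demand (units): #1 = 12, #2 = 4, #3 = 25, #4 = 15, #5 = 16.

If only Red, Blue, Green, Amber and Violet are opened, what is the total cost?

Total cost: 1843

Each zone is assigned to its cheapest site among the open ones.
{Red, Blue, Green, Amber, Violet}: #1→Violet 3·12=36, #2→Violet 4·4=16, #3→Amber 5·25=125, #4→Violet 6·15=90, #5→Green 4·16=64. Service 331; fixed 1512; total 1843.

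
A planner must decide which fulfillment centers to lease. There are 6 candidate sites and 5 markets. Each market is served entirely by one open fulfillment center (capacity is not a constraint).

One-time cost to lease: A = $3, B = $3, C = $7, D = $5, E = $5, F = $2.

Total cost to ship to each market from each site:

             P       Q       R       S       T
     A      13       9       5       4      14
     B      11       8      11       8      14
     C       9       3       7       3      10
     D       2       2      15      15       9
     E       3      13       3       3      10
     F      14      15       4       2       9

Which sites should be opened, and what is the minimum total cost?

Open D and F; minimum total cost 26.

For any fixed open set, each market goes to its cheapest open site; total = fixed + service.
{D, F}: P→D 2, Q→D 2, R→F 4, S→F 2, T→D 9. Service 19; fixed 7; total 26.
{A, D, F}: service 19 + fixed 10 = 29
{B, D, F}: P→D 2, Q→D 2, R→F 4, S→F 2, T→D 9. Service 19; fixed 10; total 29.
{A, B, C, D, E, F}: service 18 + fixed 25 = 43
No other subset beats 26.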